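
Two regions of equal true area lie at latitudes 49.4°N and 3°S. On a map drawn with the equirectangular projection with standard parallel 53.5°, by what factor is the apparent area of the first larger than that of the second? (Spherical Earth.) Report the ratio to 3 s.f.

The equidistant cylindrical projection with φ₀ = 53.5° has h = 1 (meridians true) and k = cos φ₀ / cos φ along parallels.
Areal scale at 49.4°: h·k = 1.000 × 0.9140 = 0.9140.
Areal scale at 3°: h·k = 1.000 × 0.5956 = 0.5956.
Ratio = 0.9140/0.5956 ≈ 1.53.

1.53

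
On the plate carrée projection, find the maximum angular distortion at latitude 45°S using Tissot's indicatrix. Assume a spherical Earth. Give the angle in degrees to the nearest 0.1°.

Plate carrée maps x = Rλ, y = Rφ. The meridian scale is h = 1 and the parallel scale is k = 1/cos φ = sec φ.
At 45°: h = 1.000, k = 1.414; principal scales a = 1.414, b = 1.000.
sin(ω/2) = (a − b)/(a + b) = 0.4142/2.414 = 0.1716, so ω = 2 arcsin(0.1716) ≈ 19.8°.

19.8°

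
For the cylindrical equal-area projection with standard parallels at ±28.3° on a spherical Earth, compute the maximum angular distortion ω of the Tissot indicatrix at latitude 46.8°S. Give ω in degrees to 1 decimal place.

A cylindrical equal-area projection with standard parallel φ₀ has meridian scale h = cos φ / cos φ₀ and parallel scale k = cos φ₀ / cos φ (so areas are preserved, h·k = 1).
At 46.8°: h = 0.7775, k = 1.286; principal scales a = 1.286, b = 0.7775.
sin(ω/2) = (a − b)/(a + b) = 0.5087/2.064 = 0.2465, so ω = 2 arcsin(0.2465) ≈ 28.5°.

28.5°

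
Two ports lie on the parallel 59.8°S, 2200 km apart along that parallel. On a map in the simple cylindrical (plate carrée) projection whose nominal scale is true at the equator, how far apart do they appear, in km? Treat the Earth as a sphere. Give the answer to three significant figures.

4370 km

For the equirectangular projection with φ₀ = 0 (plate carrée), h = 1 along meridians and k = sec φ along parallels.
Along the parallel, k = sec 59.8° = 1/0.5030 = 1.988.
Map distance = 2200 × 1.988 ≈ 4370 km.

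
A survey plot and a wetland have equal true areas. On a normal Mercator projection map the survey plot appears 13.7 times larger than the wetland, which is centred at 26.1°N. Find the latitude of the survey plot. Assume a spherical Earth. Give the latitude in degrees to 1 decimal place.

For equal true areas on Mercator, apparent areas scale as sec²φ, so the ratio is cos²φ₂ / cos²φ₁.
cos²φ₂ / cos²φ₁ = 13.7  ⇒  cos φ₁ = cos 26.1° / √13.7 = 0.8980/3.701 = 0.2426.
φ₁ = arccos(0.2426) ≈ 76.0°.

76.0°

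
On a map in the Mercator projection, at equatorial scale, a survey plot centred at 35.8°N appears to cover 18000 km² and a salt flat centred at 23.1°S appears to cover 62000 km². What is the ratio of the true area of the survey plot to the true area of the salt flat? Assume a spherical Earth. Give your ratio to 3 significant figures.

0.226

Since Mercator area scale is 1/cos²φ, the true area equals the apparent area multiplied by cos²φ.
True area of survey plot: 18000 × cos²(35.8°) = 18000 × 0.6578 = 11840 km².
True area of salt flat: 62000 × cos²(23.1°) = 62000 × 0.8461 = 52460 km².
Ratio = 11840 / 52460 ≈ 0.226.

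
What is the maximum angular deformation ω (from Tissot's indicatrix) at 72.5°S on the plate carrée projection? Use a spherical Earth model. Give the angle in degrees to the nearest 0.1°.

For the equirectangular projection with φ₀ = 0 (plate carrée), h = 1 along meridians and k = sec φ along parallels.
At 72.5°: h = 1.000, k = 3.326; principal scales a = 3.326, b = 1.000.
sin(ω/2) = (a − b)/(a + b) = 2.326/4.326 = 0.5376, so ω = 2 arcsin(0.5376) ≈ 65.0°.

65.0°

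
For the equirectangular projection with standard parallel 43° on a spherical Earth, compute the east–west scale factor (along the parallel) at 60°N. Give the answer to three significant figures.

1.46

The equidistant cylindrical projection with φ₀ = 43° has h = 1 (meridians true) and k = cos φ₀ / cos φ along parallels.
k = cos 43° / cos 60° = 0.7314/0.5000 = 1.463.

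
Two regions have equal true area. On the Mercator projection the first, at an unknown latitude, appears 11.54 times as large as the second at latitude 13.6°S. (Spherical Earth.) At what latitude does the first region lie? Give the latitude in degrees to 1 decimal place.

73.4°

Mercator areal scale is sec²φ, so apparent-area ratio = sec²φ₁ / sec²φ₂ = cos²φ₂ / cos²φ₁.
cos²φ₂ / cos²φ₁ = 11.54  ⇒  cos φ₁ = cos 13.6° / √11.54 = 0.9720/3.397 = 0.2861.
φ₁ = arccos(0.2861) ≈ 73.4°.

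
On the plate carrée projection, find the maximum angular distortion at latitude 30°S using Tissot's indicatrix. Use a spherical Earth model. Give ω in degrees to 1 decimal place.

Plate carrée maps x = Rλ, y = Rφ. The meridian scale is h = 1 and the parallel scale is k = 1/cos φ = sec φ.
At 30°: h = 1.000, k = 1.155; principal scales a = 1.155, b = 1.000.
sin(ω/2) = (a − b)/(a + b) = 0.1547/2.155 = 0.07180, so ω = 2 arcsin(0.07180) ≈ 8.2°.

8.2°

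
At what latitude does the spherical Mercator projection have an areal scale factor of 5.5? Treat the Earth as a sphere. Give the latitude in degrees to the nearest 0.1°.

64.8°

Mercator areal scale is sec²φ.
sec²φ = 5.5  ⇒  cos²φ = 0.1818  ⇒  cos φ = 0.4264.
φ = arccos(0.4264) ≈ 64.8°.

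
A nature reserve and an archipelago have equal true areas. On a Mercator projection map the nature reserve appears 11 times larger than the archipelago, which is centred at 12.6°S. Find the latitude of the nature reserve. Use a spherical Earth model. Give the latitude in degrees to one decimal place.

72.9°

For equal true areas on Mercator, apparent areas scale as sec²φ, so the ratio is cos²φ₂ / cos²φ₁.
cos²φ₂ / cos²φ₁ = 11  ⇒  cos φ₁ = cos 12.6° / √11 = 0.9759/3.317 = 0.2942.
φ₁ = arccos(0.2942) ≈ 72.9°.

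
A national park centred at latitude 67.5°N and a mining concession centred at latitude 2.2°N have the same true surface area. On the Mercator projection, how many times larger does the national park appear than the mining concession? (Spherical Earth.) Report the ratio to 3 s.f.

6.82

On Mercator, area is exaggerated by sec²φ = 1/cos²φ.
At 67.5°: sec²(67.5°) = 1/0.3827² = 6.828.
At 2.2°: sec²(2.2°) = 1/0.9993² = 1.001.
Ratio = 6.828/1.001 = cos²(2.2°)/cos²(67.5°) ≈ 6.82.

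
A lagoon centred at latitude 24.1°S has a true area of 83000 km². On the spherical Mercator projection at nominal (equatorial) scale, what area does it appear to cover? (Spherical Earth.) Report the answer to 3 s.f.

For Mercator, h = k = sec φ (a conformal cylindrical projection has a single point scale, 1/cos φ).
Areal scale = k² = sec²φ = 1/cos²(24.1°) = 1/0.9128² = 1.200.
Apparent area = 83000 × 1.200 ≈ 99600 km².

99600 km²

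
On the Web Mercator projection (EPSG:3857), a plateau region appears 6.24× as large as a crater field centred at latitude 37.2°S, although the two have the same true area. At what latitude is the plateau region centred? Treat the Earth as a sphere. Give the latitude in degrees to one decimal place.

71.4°

For equal true areas on Mercator, apparent areas scale as sec²φ, so the ratio is cos²φ₂ / cos²φ₁.
cos²φ₂ / cos²φ₁ = 6.24  ⇒  cos φ₁ = cos 37.2° / √6.24 = 0.7965/2.498 = 0.3189.
φ₁ = arccos(0.3189) ≈ 71.4°.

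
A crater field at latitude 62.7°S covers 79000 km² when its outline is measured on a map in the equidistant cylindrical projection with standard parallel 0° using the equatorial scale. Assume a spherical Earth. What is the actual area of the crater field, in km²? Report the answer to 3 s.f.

36200 km²

For the equirectangular projection with φ₀ = 0 (plate carrée), h = 1 along meridians and k = sec φ along parallels.
Areal scale = h·k = 1 × sec φ; at 62.7°, h = 1.000, k = 2.180, so h·k = 2.180.
True area = apparent / (areal scale) = 79000 / 2.180 ≈ 36200 km².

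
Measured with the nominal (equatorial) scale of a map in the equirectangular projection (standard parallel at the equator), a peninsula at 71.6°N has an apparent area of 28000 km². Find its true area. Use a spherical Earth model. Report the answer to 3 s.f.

Plate carrée maps x = Rλ, y = Rφ. The meridian scale is h = 1 and the parallel scale is k = 1/cos φ = sec φ.
Areal scale = h·k = 1 × sec φ; at 71.6°, h = 1.000, k = 3.168, so h·k = 3.168.
True area = apparent / (areal scale) = 28000 / 3.168 ≈ 8840 km².

8840 km²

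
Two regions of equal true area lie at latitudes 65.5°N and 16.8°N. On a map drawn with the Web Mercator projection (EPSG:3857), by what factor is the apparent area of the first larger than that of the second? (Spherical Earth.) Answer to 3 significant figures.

Mercator areal scale is sec²φ.
At 65.5°: sec²(65.5°) = 1/0.4147² = 5.815.
At 16.8°: sec²(16.8°) = 1/0.9573² = 1.091.
Ratio = 5.815/1.091 = cos²(16.8°)/cos²(65.5°) ≈ 5.33.

5.33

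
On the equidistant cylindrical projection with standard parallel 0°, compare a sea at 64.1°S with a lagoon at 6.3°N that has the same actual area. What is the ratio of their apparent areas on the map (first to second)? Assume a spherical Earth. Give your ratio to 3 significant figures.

In the plate carrée (x = Rλ, y = Rφ), meridians are true-scale (h = 1) and parallels are stretched by k = sec φ.
Areal scale at 64.1°: h·k = 1.000 × 2.289 = 2.289.
Areal scale at 6.3°: h·k = 1.000 × 1.006 = 1.006.
Ratio = 2.289/1.006 ≈ 2.28.

2.28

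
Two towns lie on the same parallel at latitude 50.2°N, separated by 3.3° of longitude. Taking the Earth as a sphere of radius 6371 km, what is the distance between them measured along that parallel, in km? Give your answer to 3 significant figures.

235 km

Arc length along a parallel = R cos φ · Δλ (with Δλ in radians).
= 6371 × cos 50.2° × (3.3° × π/180) = 6371 × 0.6401 × 0.05760 ≈ 235 km.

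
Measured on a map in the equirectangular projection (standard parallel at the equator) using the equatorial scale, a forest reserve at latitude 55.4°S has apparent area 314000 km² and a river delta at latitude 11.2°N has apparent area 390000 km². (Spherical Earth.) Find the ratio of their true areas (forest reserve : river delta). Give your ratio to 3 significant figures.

On the plate carrée, areal scale = h·k = 1 × sec φ, so true area = apparent × cos φ.
True area of forest reserve: 314000 × cos(55.4°) = 314000 × 0.5678 = 178300 km².
True area of river delta: 390000 × cos(11.2°) = 390000 × 0.9810 = 382600 km².
Ratio = 178300 / 382600 ≈ 0.466.

0.466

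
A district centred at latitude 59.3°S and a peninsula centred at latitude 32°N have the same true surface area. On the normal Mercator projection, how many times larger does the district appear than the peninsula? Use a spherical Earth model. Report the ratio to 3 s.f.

2.76

Mercator areal scale is sec²φ.
At 59.3°: sec²(59.3°) = 1/0.5105² = 3.837.
At 32°: sec²(32°) = 1/0.8480² = 1.390.
Ratio = 3.837/1.390 = cos²(32°)/cos²(59.3°) ≈ 2.76.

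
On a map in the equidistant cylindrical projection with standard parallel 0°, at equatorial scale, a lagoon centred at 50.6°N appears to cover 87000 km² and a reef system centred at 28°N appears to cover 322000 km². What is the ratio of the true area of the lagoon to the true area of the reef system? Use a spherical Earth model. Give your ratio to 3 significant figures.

0.194

Plate carrée has h = 1 and k = sec φ, giving areal scale sec φ; true area = (apparent area) · cos φ.
True area of lagoon: 87000 × cos(50.6°) = 87000 × 0.6347 = 55220 km².
True area of reef system: 322000 × cos(28°) = 322000 × 0.8829 = 284300 km².
Ratio = 55220 / 284300 ≈ 0.194.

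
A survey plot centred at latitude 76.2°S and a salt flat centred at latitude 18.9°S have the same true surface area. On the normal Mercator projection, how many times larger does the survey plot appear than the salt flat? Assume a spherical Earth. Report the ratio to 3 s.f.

15.7

Mercator is conformal with k = sec φ, so areal scale = k² = sec²φ.
At 76.2°: sec²(76.2°) = 1/0.2385² = 17.58.
At 18.9°: sec²(18.9°) = 1/0.9461² = 1.117.
Ratio = 17.58/1.117 = cos²(18.9°)/cos²(76.2°) ≈ 15.7.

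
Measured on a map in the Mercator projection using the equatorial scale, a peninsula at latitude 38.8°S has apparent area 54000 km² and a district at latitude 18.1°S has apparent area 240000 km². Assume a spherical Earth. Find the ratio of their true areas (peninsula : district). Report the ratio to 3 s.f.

Since Mercator area scale is 1/cos²φ, the true area equals the apparent area multiplied by cos²φ.
True area of peninsula: 54000 × cos²(38.8°) = 54000 × 0.6074 = 32800 km².
True area of district: 240000 × cos²(18.1°) = 240000 × 0.9035 = 216800 km².
Ratio = 32800 / 216800 ≈ 0.151.

0.151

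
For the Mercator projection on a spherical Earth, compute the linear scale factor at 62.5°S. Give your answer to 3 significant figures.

The Mercator projection is conformal; its linear scale factor is the same in every direction and equals sec φ = 1/cos φ.
k = 1/cos 62.5° = 1/0.4617 = 2.166.

2.17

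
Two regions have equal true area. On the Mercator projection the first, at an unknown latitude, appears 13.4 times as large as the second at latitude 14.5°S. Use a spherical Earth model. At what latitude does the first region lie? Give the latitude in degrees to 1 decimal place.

74.7°

Mercator areal scale is sec²φ, so apparent-area ratio = sec²φ₁ / sec²φ₂ = cos²φ₂ / cos²φ₁.
cos²φ₂ / cos²φ₁ = 13.4  ⇒  cos φ₁ = cos 14.5° / √13.4 = 0.9681/3.661 = 0.2645.
φ₁ = arccos(0.2645) ≈ 74.7°.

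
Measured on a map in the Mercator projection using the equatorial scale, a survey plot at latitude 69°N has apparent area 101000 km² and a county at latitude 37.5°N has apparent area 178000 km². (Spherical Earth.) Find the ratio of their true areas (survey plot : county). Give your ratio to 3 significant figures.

On Mercator the areal scale is sec²φ, so true area = apparent × cos²φ.
True area of survey plot: 101000 × cos²(69°) = 101000 × 0.1284 = 12970 km².
True area of county: 178000 × cos²(37.5°) = 178000 × 0.6294 = 112000 km².
Ratio = 12970 / 112000 ≈ 0.116.

0.116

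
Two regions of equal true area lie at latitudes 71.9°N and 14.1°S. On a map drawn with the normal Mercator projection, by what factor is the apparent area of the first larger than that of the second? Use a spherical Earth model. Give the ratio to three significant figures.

9.75

Mercator areal scale is sec²φ.
At 71.9°: sec²(71.9°) = 1/0.3107² = 10.36.
At 14.1°: sec²(14.1°) = 1/0.9699² = 1.063.
Ratio = 10.36/1.063 = cos²(14.1°)/cos²(71.9°) ≈ 9.75.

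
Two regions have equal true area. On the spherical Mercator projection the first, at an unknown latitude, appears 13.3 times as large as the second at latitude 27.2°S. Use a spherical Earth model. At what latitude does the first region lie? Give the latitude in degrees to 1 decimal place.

75.9°

Mercator areal scale is sec²φ, so apparent-area ratio = sec²φ₁ / sec²φ₂ = cos²φ₂ / cos²φ₁.
cos²φ₂ / cos²φ₁ = 13.3  ⇒  cos φ₁ = cos 27.2° / √13.3 = 0.8894/3.647 = 0.2439.
φ₁ = arccos(0.2439) ≈ 75.9°.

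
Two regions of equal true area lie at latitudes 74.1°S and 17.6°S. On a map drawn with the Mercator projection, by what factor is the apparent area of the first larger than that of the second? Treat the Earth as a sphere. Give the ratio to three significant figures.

12.1

Mercator areal scale is sec²φ.
At 74.1°: sec²(74.1°) = 1/0.2740² = 13.32.
At 17.6°: sec²(17.6°) = 1/0.9532² = 1.101.
Ratio = 13.32/1.101 = cos²(17.6°)/cos²(74.1°) ≈ 12.1.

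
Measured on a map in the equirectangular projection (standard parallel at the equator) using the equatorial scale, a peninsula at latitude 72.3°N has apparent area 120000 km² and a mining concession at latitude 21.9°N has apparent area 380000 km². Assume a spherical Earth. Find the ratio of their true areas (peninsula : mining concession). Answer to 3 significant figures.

On the plate carrée, areal scale = h·k = 1 × sec φ, so true area = apparent × cos φ.
True area of peninsula: 120000 × cos(72.3°) = 120000 × 0.3040 = 36480 km².
True area of mining concession: 380000 × cos(21.9°) = 380000 × 0.9278 = 352600 km².
Ratio = 36480 / 352600 ≈ 0.103.

0.103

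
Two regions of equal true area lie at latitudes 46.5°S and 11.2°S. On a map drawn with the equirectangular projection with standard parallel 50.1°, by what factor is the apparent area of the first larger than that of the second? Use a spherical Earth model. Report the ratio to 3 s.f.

The equidistant cylindrical projection with φ₀ = 50.1° has h = 1 (meridians true) and k = cos φ₀ / cos φ along parallels.
Areal scale at 46.5°: h·k = 1.000 × 0.9319 = 0.9319.
Areal scale at 11.2°: h·k = 1.000 × 0.6539 = 0.6539.
Ratio = 0.9319/0.6539 ≈ 1.43.

1.43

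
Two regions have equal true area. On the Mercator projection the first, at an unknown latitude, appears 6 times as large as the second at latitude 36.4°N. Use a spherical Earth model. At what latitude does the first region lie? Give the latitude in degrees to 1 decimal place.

Mercator areal scale is sec²φ, so apparent-area ratio = sec²φ₁ / sec²φ₂ = cos²φ₂ / cos²φ₁.
cos²φ₂ / cos²φ₁ = 6  ⇒  cos φ₁ = cos 36.4° / √6 = 0.8049/2.449 = 0.3286.
φ₁ = arccos(0.3286) ≈ 70.8°.

70.8°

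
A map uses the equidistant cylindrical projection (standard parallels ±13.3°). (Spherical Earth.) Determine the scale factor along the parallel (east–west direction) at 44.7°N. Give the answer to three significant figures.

With standard parallel φ₀ = 13.3°, the equirectangular projection gives x = Rλ cos φ₀, y = Rφ, so h = 1 and k = cos 13.3° / cos φ.
k = cos 13.3° / cos 44.7° = 0.9732/0.7108 = 1.369.

1.37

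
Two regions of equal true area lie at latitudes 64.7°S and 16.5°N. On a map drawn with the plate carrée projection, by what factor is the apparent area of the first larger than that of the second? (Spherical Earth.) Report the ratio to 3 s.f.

In the plate carrée (x = Rλ, y = Rφ), meridians are true-scale (h = 1) and parallels are stretched by k = sec φ.
Areal scale at 64.7°: h·k = 1.000 × 2.340 = 2.340.
Areal scale at 16.5°: h·k = 1.000 × 1.043 = 1.043.
Ratio = 2.340/1.043 ≈ 2.24.

2.24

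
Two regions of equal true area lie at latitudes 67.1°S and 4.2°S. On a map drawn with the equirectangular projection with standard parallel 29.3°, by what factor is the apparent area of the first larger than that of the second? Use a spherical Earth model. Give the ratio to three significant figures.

2.56

In the equirectangular projection with standard parallel φ₀ = 29.3° (x = Rλ cos φ₀, y = Rφ), meridians are true-scale (h = 1) and the parallel scale is k = cos φ₀ / cos φ.
Areal scale at 67.1°: h·k = 1.000 × 2.241 = 2.241.
Areal scale at 4.2°: h·k = 1.000 × 0.8744 = 0.8744.
Ratio = 2.241/0.8744 ≈ 2.56.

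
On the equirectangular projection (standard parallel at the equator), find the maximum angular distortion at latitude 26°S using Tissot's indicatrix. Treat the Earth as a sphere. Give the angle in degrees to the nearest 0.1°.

6.1°

For the equirectangular projection with φ₀ = 0 (plate carrée), h = 1 along meridians and k = sec φ along parallels.
At 26°: h = 1.000, k = 1.113; principal scales a = 1.113, b = 1.000.
sin(ω/2) = (a − b)/(a + b) = 0.1126/2.113 = 0.05330, so ω = 2 arcsin(0.05330) ≈ 6.1°.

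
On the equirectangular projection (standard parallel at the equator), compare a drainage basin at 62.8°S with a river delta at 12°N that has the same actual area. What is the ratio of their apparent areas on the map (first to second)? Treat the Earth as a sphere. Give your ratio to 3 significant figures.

2.14

In the plate carrée (x = Rλ, y = Rφ), meridians are true-scale (h = 1) and parallels are stretched by k = sec φ.
Areal scale at 62.8°: h·k = 1.000 × 2.188 = 2.188.
Areal scale at 12°: h·k = 1.000 × 1.022 = 1.022.
Ratio = 2.188/1.022 ≈ 2.14.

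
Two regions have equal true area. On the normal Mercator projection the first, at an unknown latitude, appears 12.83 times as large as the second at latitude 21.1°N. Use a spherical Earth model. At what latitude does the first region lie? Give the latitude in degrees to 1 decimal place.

74.9°

For equal true areas on Mercator, apparent areas scale as sec²φ, so the ratio is cos²φ₂ / cos²φ₁.
cos²φ₂ / cos²φ₁ = 12.83  ⇒  cos φ₁ = cos 21.1° / √12.83 = 0.9330/3.582 = 0.2605.
φ₁ = arccos(0.2605) ≈ 74.9°.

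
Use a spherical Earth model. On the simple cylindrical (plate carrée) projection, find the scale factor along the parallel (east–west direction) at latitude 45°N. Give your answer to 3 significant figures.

1.41

In the plate carrée (x = Rλ, y = Rφ), meridians are true-scale (h = 1) and parallels are stretched by k = sec φ.
k = 1/cos 45° = 1/0.7071 = 1.414.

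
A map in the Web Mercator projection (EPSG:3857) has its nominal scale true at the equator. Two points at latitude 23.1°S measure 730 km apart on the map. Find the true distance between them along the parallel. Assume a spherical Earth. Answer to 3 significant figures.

671 km

The Mercator projection is conformal; its linear scale factor is the same in every direction and equals sec φ = 1/cos φ.
Along the parallel at 23.1°, map distances are exaggerated by k = sec 23.1° = 1.087.
True distance = 730 / 1.087 = 730 × cos 23.1° ≈ 671 km.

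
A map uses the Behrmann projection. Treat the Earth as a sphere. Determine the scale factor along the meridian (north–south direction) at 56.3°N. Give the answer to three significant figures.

0.641

Behrmann is a cylindrical equal-area projection with standard parallels at ±30°. For cylindrical equal-area with standard parallel φ₀, h = cos φ / cos φ₀ and k = cos φ₀ / cos φ, so h·k = 1.
h = cos 56.3° / cos 30° = 0.5548/0.8660 = 0.6407.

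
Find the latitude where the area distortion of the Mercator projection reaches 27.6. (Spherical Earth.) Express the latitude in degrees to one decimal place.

79.0°

Mercator areal scale is sec²φ.
sec²φ = 27.6  ⇒  cos²φ = 0.03623  ⇒  cos φ = 0.1903.
φ = arccos(0.1903) ≈ 79.0°.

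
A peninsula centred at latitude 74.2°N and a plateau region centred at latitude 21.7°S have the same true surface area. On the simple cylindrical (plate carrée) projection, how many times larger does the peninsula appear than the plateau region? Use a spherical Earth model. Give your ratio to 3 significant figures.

3.41

For the equirectangular projection with φ₀ = 0 (plate carrée), h = 1 along meridians and k = sec φ along parallels.
Areal scale at 74.2°: h·k = 1.000 × 3.673 = 3.673.
Areal scale at 21.7°: h·k = 1.000 × 1.076 = 1.076.
Ratio = 3.673/1.076 ≈ 3.41.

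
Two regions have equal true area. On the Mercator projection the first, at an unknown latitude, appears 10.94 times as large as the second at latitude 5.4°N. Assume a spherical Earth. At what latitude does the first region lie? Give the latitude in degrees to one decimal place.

Mercator areal scale is sec²φ, so apparent-area ratio = sec²φ₁ / sec²φ₂ = cos²φ₂ / cos²φ₁.
cos²φ₂ / cos²φ₁ = 10.94  ⇒  cos φ₁ = cos 5.4° / √10.94 = 0.9956/3.308 = 0.3010.
φ₁ = arccos(0.3010) ≈ 72.5°.

72.5°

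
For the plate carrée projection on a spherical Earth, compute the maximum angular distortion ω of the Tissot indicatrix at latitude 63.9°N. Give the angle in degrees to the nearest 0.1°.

For the equirectangular projection with φ₀ = 0 (plate carrée), h = 1 along meridians and k = sec φ along parallels.
At 63.9°: h = 1.000, k = 2.273; principal scales a = 2.273, b = 1.000.
sin(ω/2) = (a − b)/(a + b) = 1.273/3.273 = 0.3889, so ω = 2 arcsin(0.3889) ≈ 45.8°.

45.8°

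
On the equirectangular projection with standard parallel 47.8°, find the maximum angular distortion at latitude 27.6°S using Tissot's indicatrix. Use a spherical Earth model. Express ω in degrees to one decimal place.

The equidistant cylindrical projection with φ₀ = 47.8° has h = 1 (meridians true) and k = cos φ₀ / cos φ along parallels.
At 27.6°: h = 1.000, k = 0.7580; principal scales a = 1.000, b = 0.7580.
sin(ω/2) = (a − b)/(a + b) = 0.2420/1.758 = 0.1377, so ω = 2 arcsin(0.1377) ≈ 15.8°.

15.8°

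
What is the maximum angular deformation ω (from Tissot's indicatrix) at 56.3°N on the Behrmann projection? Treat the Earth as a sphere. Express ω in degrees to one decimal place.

49.4°

Behrmann is a cylindrical equal-area projection with standard parallels at ±30°. A cylindrical equal-area projection with standard parallel φ₀ has meridian scale h = cos φ / cos φ₀ and parallel scale k = cos φ₀ / cos φ (so areas are preserved, h·k = 1).
At 56.3°: h = 0.6407, k = 1.561; principal scales a = 1.561, b = 0.6407.
sin(ω/2) = (a − b)/(a + b) = 0.9202/2.202 = 0.4180, so ω = 2 arcsin(0.4180) ≈ 49.4°.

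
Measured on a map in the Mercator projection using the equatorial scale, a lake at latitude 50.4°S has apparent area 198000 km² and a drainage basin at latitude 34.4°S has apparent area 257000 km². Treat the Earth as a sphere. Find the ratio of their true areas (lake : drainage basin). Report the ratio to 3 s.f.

Since Mercator area scale is 1/cos²φ, the true area equals the apparent area multiplied by cos²φ.
True area of lake: 198000 × cos²(50.4°) = 198000 × 0.4063 = 80450 km².
True area of drainage basin: 257000 × cos²(34.4°) = 257000 × 0.6808 = 175000 km².
Ratio = 80450 / 175000 ≈ 0.460.

0.460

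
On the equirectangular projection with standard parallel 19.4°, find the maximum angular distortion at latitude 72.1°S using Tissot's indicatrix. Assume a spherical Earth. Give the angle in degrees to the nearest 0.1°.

With standard parallel φ₀ = 19.4°, the equirectangular projection gives x = Rλ cos φ₀, y = Rφ, so h = 1 and k = cos 19.4° / cos φ.
At 72.1°: h = 1.000, k = 3.069; principal scales a = 3.069, b = 1.000.
sin(ω/2) = (a − b)/(a + b) = 2.069/4.069 = 0.5085, so ω = 2 arcsin(0.5085) ≈ 61.1°.

61.1°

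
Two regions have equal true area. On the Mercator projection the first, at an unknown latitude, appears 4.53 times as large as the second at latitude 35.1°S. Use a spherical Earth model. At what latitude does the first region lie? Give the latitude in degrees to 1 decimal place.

On Mercator, (apparent₁)/(apparent₂) = sec²φ₁ / sec²φ₂ when true areas are equal.
cos²φ₂ / cos²φ₁ = 4.53  ⇒  cos φ₁ = cos 35.1° / √4.53 = 0.8181/2.128 = 0.3844.
φ₁ = arccos(0.3844) ≈ 67.4°.

67.4°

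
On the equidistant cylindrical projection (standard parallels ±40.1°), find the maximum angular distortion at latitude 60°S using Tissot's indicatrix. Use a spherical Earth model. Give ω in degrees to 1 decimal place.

With standard parallel φ₀ = 40.1°, the equirectangular projection gives x = Rλ cos φ₀, y = Rφ, so h = 1 and k = cos 40.1° / cos φ.
At 60°: h = 1.000, k = 1.530; principal scales a = 1.530, b = 1.000.
sin(ω/2) = (a − b)/(a + b) = 0.5298/2.530 = 0.2094, so ω = 2 arcsin(0.2094) ≈ 24.2°.

24.2°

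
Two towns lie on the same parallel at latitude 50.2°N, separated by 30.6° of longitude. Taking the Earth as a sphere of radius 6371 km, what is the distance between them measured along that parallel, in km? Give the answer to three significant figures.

Arc length along a parallel = R cos φ · Δλ (with Δλ in radians).
= 6371 × cos 50.2° × (30.6° × π/180) = 6371 × 0.6401 × 0.5341 ≈ 2180 km.

2180 km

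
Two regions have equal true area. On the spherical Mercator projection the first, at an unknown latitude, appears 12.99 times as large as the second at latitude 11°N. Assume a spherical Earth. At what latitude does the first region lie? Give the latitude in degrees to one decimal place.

For equal true areas on Mercator, apparent areas scale as sec²φ, so the ratio is cos²φ₂ / cos²φ₁.
cos²φ₂ / cos²φ₁ = 12.99  ⇒  cos φ₁ = cos 11° / √12.99 = 0.9816/3.604 = 0.2724.
φ₁ = arccos(0.2724) ≈ 74.2°.

74.2°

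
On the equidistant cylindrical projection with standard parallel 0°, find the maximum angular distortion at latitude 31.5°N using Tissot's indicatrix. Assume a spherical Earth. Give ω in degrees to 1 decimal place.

For the equirectangular projection with φ₀ = 0 (plate carrée), h = 1 along meridians and k = sec φ along parallels.
At 31.5°: h = 1.000, k = 1.173; principal scales a = 1.173, b = 1.000.
sin(ω/2) = (a − b)/(a + b) = 0.1728/2.173 = 0.07954, so ω = 2 arcsin(0.07954) ≈ 9.1°.

9.1°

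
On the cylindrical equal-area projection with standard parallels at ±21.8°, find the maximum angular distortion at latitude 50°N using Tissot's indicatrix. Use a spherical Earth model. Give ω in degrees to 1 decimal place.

For cylindrical equal-area with standard parallel φ₀, h = cos φ / cos φ₀ and k = cos φ₀ / cos φ, so h·k = 1.
At 50°: h = 0.6923, k = 1.444; principal scales a = 1.444, b = 0.6923.
sin(ω/2) = (a − b)/(a + b) = 0.7522/2.137 = 0.3520, so ω = 2 arcsin(0.3520) ≈ 41.2°.

41.2°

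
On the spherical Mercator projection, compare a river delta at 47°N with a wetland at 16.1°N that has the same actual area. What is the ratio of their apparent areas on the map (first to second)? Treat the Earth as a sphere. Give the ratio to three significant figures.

1.98

Mercator is conformal with k = sec φ, so areal scale = k² = sec²φ.
At 47°: sec²(47°) = 1/0.6820² = 2.150.
At 16.1°: sec²(16.1°) = 1/0.9608² = 1.083.
Ratio = 2.150/1.083 = cos²(16.1°)/cos²(47°) ≈ 1.98.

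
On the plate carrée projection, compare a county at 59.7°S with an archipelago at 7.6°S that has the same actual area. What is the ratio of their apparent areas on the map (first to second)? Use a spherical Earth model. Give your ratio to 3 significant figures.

1.96

Plate carrée maps x = Rλ, y = Rφ. The meridian scale is h = 1 and the parallel scale is k = 1/cos φ = sec φ.
Areal scale at 59.7°: h·k = 1.000 × 1.982 = 1.982.
Areal scale at 7.6°: h·k = 1.000 × 1.009 = 1.009.
Ratio = 1.982/1.009 ≈ 1.96.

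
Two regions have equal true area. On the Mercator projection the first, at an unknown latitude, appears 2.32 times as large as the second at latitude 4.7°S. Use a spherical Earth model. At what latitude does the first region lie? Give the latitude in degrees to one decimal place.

49.1°

Mercator areal scale is sec²φ, so apparent-area ratio = sec²φ₁ / sec²φ₂ = cos²φ₂ / cos²φ₁.
cos²φ₂ / cos²φ₁ = 2.32  ⇒  cos φ₁ = cos 4.7° / √2.32 = 0.9966/1.523 = 0.6543.
φ₁ = arccos(0.6543) ≈ 49.1°.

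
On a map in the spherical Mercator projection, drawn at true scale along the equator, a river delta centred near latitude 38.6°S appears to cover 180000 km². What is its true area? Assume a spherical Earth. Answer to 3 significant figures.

110000 km²

The Mercator projection is conformal; its linear scale factor is the same in every direction and equals sec φ = 1/cos φ.
Areal scale = k² = sec²φ = 1/cos²(38.6°) = 1/0.7815² = 1.637.
True area = apparent / (areal scale) = 180000 / 1.637 ≈ 110000 km².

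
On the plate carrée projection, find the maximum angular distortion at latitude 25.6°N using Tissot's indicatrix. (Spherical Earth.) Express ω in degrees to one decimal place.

In the plate carrée (x = Rλ, y = Rφ), meridians are true-scale (h = 1) and parallels are stretched by k = sec φ.
At 25.6°: h = 1.000, k = 1.109; principal scales a = 1.109, b = 1.000.
sin(ω/2) = (a − b)/(a + b) = 0.1089/2.109 = 0.05162, so ω = 2 arcsin(0.05162) ≈ 5.9°.

5.9°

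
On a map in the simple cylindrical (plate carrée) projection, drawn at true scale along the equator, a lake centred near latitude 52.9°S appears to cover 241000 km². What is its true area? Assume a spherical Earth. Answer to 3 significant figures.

Plate carrée maps x = Rλ, y = Rφ. The meridian scale is h = 1 and the parallel scale is k = 1/cos φ = sec φ.
Areal scale = h·k = 1 × sec φ; at 52.9°, h = 1.000, k = 1.658, so h·k = 1.658.
True area = apparent / (areal scale) = 241000 / 1.658 ≈ 145000 km².

145000 km²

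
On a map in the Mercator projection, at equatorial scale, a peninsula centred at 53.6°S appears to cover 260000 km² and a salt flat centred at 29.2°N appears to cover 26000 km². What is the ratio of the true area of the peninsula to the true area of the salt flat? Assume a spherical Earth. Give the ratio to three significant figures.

Since Mercator area scale is 1/cos²φ, the true area equals the apparent area multiplied by cos²φ.
True area of peninsula: 260000 × cos²(53.6°) = 260000 × 0.3521 = 91560 km².
True area of salt flat: 26000 × cos²(29.2°) = 26000 × 0.7620 = 19810 km².
Ratio = 91560 / 19810 ≈ 4.62.

4.62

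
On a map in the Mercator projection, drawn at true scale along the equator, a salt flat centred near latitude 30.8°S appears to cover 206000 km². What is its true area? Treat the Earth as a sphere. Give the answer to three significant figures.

For Mercator, h = k = sec φ (a conformal cylindrical projection has a single point scale, 1/cos φ).
Areal scale = k² = sec²φ = 1/cos²(30.8°) = 1/0.8590² = 1.355.
True area = apparent / (areal scale) = 206000 / 1.355 ≈ 152000 km².

152000 km²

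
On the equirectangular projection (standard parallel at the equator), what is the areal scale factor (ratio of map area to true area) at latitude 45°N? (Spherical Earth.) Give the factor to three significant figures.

1.41

Plate carrée maps x = Rλ, y = Rφ. The meridian scale is h = 1 and the parallel scale is k = 1/cos φ = sec φ.
Areal scale = h·k = 1 × sec φ; at 45°, h = 1.000, k = 1.414, so h·k = 1.414.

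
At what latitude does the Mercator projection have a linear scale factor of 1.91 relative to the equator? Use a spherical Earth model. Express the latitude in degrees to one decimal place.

Mercator scale is k = sec φ = 1/cos φ.
1/cos φ = 1.91  ⇒  cos φ = 0.5236  ⇒  φ = arccos(0.5236) ≈ 58.4°.

58.4°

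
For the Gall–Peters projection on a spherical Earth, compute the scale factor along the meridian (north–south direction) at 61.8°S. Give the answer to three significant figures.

Gall–Peters is a cylindrical equal-area projection with standard parallels at ±45°. For cylindrical equal-area with standard parallel φ₀, h = cos φ / cos φ₀ and k = cos φ₀ / cos φ, so h·k = 1.
h = cos 61.8° / cos 45° = 0.4726/0.7071 = 0.6683.

0.668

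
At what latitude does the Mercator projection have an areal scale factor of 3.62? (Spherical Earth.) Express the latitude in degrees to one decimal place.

Mercator areal scale is sec²φ.
sec²φ = 3.62  ⇒  cos²φ = 0.2762  ⇒  cos φ = 0.5256.
φ = arccos(0.5256) ≈ 58.3°.

58.3°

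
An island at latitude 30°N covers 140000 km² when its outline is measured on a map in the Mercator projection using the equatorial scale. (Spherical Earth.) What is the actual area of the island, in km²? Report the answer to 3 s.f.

The Mercator projection is conformal; its linear scale factor is the same in every direction and equals sec φ = 1/cos φ.
Areal scale = k² = sec²φ = 1/cos²(30°) = 1/0.8660² = 1.333.
True area = apparent / (areal scale) = 140000 / 1.333 ≈ 105000 km².

105000 km²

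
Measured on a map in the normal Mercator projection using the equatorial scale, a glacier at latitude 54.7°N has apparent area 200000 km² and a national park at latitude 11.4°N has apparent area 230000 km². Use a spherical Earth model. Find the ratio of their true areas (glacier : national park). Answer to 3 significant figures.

0.302

Mercator's areal exaggeration is sec²φ; hence true area = (apparent area) · cos²φ.
True area of glacier: 200000 × cos²(54.7°) = 200000 × 0.3339 = 66780 km².
True area of national park: 230000 × cos²(11.4°) = 230000 × 0.9609 = 221000 km².
Ratio = 66780 / 221000 ≈ 0.302.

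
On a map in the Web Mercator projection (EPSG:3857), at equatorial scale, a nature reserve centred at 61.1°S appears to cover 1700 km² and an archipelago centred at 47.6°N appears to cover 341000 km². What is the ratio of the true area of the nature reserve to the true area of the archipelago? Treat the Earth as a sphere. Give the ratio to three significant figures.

Mercator's areal exaggeration is sec²φ; hence true area = (apparent area) · cos²φ.
True area of nature reserve: 1700 × cos²(61.1°) = 1700 × 0.2336 = 397.1 km².
True area of archipelago: 341000 × cos²(47.6°) = 341000 × 0.4547 = 155000 km².
Ratio = 397.1 / 155000 ≈ 0.00256.

0.00256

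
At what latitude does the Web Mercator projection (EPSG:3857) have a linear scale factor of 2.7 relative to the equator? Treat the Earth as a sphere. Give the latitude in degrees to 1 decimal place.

Mercator scale is k = sec φ = 1/cos φ.
1/cos φ = 2.7  ⇒  cos φ = 0.3704  ⇒  φ = arccos(0.3704) ≈ 68.3°.

68.3°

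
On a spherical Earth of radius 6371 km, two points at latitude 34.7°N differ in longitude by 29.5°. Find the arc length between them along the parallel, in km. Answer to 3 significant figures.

Arc length along a parallel = R cos φ · Δλ (with Δλ in radians).
= 6371 × cos 34.7° × (29.5° × π/180) = 6371 × 0.8221 × 0.5149 ≈ 2700 km.

2700 km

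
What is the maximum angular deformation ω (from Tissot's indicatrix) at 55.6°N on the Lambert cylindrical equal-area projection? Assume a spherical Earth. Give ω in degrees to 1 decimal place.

The Lambert cylindrical equal-area projection is the cylindrical equal-area projection with its standard parallel at the equator (φ₀ = 0). For cylindrical equal-area with standard parallel φ₀, h = cos φ / cos φ₀ and k = cos φ₀ / cos φ, so h·k = 1.
At 55.6°: h = 0.5650, k = 1.770; principal scales a = 1.770, b = 0.5650.
sin(ω/2) = (a − b)/(a + b) = 1.205/2.335 = 0.5161, so ω = 2 arcsin(0.5161) ≈ 62.1°.

62.1°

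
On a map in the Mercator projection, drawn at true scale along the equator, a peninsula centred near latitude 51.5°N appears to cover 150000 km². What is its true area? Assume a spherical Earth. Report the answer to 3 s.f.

58100 km²

For Mercator, h = k = sec φ (a conformal cylindrical projection has a single point scale, 1/cos φ).
Areal scale = k² = sec²φ = 1/cos²(51.5°) = 1/0.6225² = 2.580.
True area = apparent / (areal scale) = 150000 / 2.580 ≈ 58100 km².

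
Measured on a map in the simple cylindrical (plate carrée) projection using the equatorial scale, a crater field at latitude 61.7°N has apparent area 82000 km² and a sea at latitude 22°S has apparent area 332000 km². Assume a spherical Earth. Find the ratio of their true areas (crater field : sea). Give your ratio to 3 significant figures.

Plate carrée has h = 1 and k = sec φ, giving areal scale sec φ; true area = (apparent area) · cos φ.
True area of crater field: 82000 × cos(61.7°) = 82000 × 0.4741 = 38880 km².
True area of sea: 332000 × cos(22°) = 332000 × 0.9272 = 307800 km².
Ratio = 38880 / 307800 ≈ 0.126.

0.126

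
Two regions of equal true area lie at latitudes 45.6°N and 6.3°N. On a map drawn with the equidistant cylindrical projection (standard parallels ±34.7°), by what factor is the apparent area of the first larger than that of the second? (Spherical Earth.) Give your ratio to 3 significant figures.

The equidistant cylindrical projection with φ₀ = 34.7° has h = 1 (meridians true) and k = cos φ₀ / cos φ along parallels.
Areal scale at 45.6°: h·k = 1.000 × 1.175 = 1.175.
Areal scale at 6.3°: h·k = 1.000 × 0.8271 = 0.8271.
Ratio = 1.175/0.8271 ≈ 1.42.

1.42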